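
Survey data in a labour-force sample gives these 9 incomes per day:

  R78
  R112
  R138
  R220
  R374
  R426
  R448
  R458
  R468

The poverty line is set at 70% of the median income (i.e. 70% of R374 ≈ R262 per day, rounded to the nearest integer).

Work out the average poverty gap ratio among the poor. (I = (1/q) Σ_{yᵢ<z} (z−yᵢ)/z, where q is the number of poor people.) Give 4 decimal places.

Below z: R78, R112, R138, R220 (q = 4 of N = 9).
Relative gaps: 0.7023, 0.5725, 0.4733, 0.1603; sum = 1.908397.
I averages over the q = 4 poor units only: 1.908397 / 4 = 0.4771.

0.4771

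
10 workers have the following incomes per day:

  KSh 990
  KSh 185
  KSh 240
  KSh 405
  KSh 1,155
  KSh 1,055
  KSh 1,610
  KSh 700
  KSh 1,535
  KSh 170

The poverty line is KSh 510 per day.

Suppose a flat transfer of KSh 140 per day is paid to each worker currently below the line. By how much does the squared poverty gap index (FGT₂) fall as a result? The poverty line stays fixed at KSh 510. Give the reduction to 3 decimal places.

0.082

Before: below the line — KSh 170, KSh 185, KSh 240, KSh 405; squared poverty gap index (FGT₂) = 0.11732.
After the KSh 140 transfer: below the line — KSh 310, KSh 325, KSh 380; squared poverty gap index (FGT₂) = 0.03503.
Reduction = 0.11732 − 0.03503 = 0.082.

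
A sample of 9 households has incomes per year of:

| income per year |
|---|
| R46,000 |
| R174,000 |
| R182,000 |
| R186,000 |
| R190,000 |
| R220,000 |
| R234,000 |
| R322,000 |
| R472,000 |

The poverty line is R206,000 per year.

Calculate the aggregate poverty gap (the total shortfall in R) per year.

R252,000

Incomes under z: R46,000, R174,000, R182,000, R186,000, R190,000 (q = 5 of N = 9).
Individual gaps: 206000−46000 = 160000; 206000−174000 = 32000; 206000−182000 = 24000; 206000−186000 = 20000; 206000−190000 = 16000.
Aggregate gap = R252,000.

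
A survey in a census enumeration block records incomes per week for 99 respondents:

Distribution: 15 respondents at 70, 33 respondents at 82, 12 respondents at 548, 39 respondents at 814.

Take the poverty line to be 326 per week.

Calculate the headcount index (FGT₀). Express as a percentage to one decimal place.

48 of the 99 respondents have income below 326.
H = 48/99 = 48.5%.

48.5%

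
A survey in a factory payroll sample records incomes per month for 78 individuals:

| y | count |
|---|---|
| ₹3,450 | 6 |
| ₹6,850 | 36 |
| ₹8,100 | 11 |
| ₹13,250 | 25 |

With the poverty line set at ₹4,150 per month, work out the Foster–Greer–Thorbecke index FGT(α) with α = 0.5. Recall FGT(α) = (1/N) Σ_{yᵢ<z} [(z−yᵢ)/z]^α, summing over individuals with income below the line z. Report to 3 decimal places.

0.032

Incomes under z: 6×₹3,450 (q = 6 of N = 78).
Relative gaps: (4150−3450)/4150 = 0.1687 (×6).
Raised to α = 0.5: 0.41070 (×6).
Sum = 2.464202; FGT(0.5) = 2.464202 / 78 = 0.032.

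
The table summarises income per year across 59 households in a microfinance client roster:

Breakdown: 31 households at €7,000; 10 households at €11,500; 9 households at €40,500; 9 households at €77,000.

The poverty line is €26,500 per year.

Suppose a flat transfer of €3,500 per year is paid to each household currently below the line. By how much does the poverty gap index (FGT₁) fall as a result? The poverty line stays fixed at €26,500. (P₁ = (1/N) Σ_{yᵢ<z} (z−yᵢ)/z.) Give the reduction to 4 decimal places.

0.0918

Before: below the line — 31×€7,000, 10×€11,500; poverty gap index (FGT₁) = 0.482571.
After the €3,500 transfer: below the line — 31×€10,500, 10×€15,000; poverty gap index (FGT₁) = 0.390790.
Reduction = 0.482571 − 0.390790 = 0.0918.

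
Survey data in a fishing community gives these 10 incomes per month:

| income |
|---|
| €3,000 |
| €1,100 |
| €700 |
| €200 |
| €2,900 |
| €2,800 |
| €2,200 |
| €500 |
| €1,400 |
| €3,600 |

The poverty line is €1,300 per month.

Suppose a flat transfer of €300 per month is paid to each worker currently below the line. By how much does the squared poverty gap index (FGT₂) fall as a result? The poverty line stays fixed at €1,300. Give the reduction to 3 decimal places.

Before: below the line — €200, €500, €700, €1,100; squared poverty gap index (FGT₂) = 0.13314.
After the €300 transfer: below the line — €500, €800, €1,000; squared poverty gap index (FGT₂) = 0.05799.
Reduction = 0.13314 − 0.05799 = 0.075.

0.075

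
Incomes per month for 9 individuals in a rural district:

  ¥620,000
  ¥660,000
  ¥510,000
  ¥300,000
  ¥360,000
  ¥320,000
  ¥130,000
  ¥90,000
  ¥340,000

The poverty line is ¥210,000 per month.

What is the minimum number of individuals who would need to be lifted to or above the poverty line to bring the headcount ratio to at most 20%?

Currently q = 2 of N = 9 are below the line (H = 0.222).
A headcount ratio of at most 20% allows at most ⌊0.20 × 9⌋ = 1 poor individuals.
So at least 2 − 1 = 1 must be lifted.

1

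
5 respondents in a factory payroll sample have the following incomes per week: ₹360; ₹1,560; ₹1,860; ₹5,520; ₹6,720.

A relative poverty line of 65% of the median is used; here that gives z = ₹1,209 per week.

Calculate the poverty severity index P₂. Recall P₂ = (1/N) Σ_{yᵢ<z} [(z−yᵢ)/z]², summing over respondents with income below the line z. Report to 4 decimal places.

0.0986

Incomes under z: ₹360 (q = 1 of N = 5).
Normalized shortfalls: (1209−360)/1209 = 0.7022.
Squared: 0.4931.
Sum = 0.493132; P₂ = 0.493132 / 5 = 0.0986.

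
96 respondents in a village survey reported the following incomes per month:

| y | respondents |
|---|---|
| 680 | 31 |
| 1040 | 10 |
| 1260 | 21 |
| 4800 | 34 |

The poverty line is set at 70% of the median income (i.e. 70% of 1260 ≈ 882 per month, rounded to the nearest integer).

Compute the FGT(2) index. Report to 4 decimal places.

0.0169

Below the line: 31×680 (q = 31 of N = 96).
Shortfall ratios: (882−680)/882 = 0.2290 (×31).
Squared: 0.0525 (×31).
Sum = 1.626025; P₂ = 1.626025 / 96 = 0.0169.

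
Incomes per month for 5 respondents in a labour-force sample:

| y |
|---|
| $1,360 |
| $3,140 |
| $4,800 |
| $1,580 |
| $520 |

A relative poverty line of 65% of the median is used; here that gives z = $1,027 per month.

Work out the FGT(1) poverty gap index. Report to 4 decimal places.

0.0987

Below the line: $520 (q = 1 of N = 5).
Shortfall ratios: (1027−520)/1027 = 0.4937.
Sum of shortfalls = 0.493671; P₁ averages over all N: 0.493671 / 5 = 0.0987.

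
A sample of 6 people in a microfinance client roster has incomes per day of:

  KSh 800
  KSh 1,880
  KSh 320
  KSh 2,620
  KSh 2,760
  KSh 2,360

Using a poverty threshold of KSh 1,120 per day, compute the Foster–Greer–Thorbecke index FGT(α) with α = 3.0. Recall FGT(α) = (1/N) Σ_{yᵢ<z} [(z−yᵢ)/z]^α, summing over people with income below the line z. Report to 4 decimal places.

Incomes under z: KSh 320, KSh 800 (q = 2 of N = 6).
Normalized shortfalls: (1120−320)/1120 = 0.7143; (1120−800)/1120 = 0.2857.
Raised to α = 3.0: 0.36443; 0.02332.
Sum = 0.387755; FGT(3.0) = 0.387755 / 6 = 0.0646.

0.0646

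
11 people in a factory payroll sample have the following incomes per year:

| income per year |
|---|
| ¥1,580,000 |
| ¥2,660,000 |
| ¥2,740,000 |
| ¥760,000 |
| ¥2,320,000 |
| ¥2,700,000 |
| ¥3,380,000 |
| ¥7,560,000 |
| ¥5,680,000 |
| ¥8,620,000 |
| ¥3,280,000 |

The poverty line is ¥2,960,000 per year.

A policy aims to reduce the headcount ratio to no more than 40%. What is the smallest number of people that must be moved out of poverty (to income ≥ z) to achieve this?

2

6 of the 11 people are poor, so H = 6/11 = 0.545.
A headcount ratio of at most 40% allows at most ⌊0.40 × 11⌋ = 4 poor people.
So at least 6 − 4 = 2 must be lifted.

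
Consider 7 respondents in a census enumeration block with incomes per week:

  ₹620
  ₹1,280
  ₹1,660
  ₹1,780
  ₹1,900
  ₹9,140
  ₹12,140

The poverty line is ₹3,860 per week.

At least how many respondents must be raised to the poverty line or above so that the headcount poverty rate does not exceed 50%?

2

5 of the 7 respondents are poor, so H = 5/7 = 0.714.
A headcount ratio of at most 50% allows at most ⌊0.50 × 7⌋ = 3 poor respondents.
So at least 5 − 3 = 2 must be lifted.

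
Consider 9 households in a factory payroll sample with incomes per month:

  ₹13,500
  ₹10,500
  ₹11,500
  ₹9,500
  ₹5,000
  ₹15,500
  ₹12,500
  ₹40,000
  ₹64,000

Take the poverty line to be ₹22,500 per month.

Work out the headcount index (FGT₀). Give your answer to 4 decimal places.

7 of the 9 households have income below ₹22,500.
H = 7/9 = 0.7778.

0.7778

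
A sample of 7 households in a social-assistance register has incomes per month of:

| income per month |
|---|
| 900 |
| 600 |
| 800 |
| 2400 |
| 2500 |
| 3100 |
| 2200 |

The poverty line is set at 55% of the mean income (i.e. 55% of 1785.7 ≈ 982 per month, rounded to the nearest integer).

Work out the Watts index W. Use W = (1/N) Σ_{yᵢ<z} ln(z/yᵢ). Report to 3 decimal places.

Below the line: 600, 800, 900 (q = 3 of N = 7).
ln(z/y) terms: ln(982/600) = 0.4927; ln(982/800) = 0.2050; ln(982/900) = 0.0872.
W = 0.784838 / 7 = 0.112.

0.112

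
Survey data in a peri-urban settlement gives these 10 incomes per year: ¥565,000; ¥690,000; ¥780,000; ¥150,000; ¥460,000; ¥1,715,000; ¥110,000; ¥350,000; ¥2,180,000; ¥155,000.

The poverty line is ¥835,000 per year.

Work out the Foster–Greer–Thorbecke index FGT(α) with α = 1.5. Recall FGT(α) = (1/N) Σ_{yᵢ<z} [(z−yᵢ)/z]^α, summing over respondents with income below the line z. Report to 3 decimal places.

Incomes under z: ¥110,000, ¥150,000, ¥155,000, ¥350,000, ¥460,000, ¥565,000, ¥690,000, ¥780,000 (q = 8 of N = 10).
Relative gaps: (835000−110000)/835000 = 0.8683; (835000−150000)/835000 = 0.8204; (835000−155000)/835000 = 0.8144; (835000−350000)/835000 = 0.5808; (835000−460000)/835000 = 0.4491; (835000−565000)/835000 = 0.3234; (835000−690000)/835000 = 0.1737; (835000−780000)/835000 = 0.0659.
Raised to α = 1.5: 0.80905; 0.74303; 0.73491; 0.44267; 0.30097; 0.18387; 0.07236; 0.01690.
Sum = 3.303772; FGT(1.5) = 3.303772 / 10 = 0.330.

0.330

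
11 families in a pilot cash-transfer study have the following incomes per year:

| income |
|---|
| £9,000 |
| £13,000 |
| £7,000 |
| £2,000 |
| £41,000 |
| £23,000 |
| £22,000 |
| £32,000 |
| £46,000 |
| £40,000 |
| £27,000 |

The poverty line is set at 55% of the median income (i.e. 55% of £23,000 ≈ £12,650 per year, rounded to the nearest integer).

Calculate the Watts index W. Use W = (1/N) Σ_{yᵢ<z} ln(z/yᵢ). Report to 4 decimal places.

Below z: £2,000, £7,000, £9,000 (q = 3 of N = 11).
ln(z/y) terms: ln(12650/2000) = 1.8445; ln(12650/7000) = 0.5917; ln(12650/9000) = 0.3404.
W = 2.776690 / 11 = 0.2524.

0.2524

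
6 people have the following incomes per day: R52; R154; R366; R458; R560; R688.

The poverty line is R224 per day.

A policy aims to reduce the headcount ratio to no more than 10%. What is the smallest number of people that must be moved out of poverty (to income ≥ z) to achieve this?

2 of the 6 people are poor, so H = 2/6 = 0.333.
A headcount ratio of at most 10% allows at most ⌊0.10 × 6⌋ = 0 poor people.
So at least 2 − 0 = 2 must be lifted.

2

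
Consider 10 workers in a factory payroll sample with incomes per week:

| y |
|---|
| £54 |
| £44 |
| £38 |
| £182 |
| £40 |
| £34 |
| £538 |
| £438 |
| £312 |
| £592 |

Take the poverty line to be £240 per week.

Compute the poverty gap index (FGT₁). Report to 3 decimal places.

Below the line: £34, £38, £40, £44, £54, £182 (q = 6 of N = 10).
Normalized shortfalls: (240−34)/240 = 0.8583; (240−38)/240 = 0.8417; (240−40)/240 = 0.8333; (240−44)/240 = 0.8167; (240−54)/240 = 0.7750; (240−182)/240 = 0.2417.
Σ = 4.366667. Dividing by the full population N = 10 gives P₁ = 0.437.

0.437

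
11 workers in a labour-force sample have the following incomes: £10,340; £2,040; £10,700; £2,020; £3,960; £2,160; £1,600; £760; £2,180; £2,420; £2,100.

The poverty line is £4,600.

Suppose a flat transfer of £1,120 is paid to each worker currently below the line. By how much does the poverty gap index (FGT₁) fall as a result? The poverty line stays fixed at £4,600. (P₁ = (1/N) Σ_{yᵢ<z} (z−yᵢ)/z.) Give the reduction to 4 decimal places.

0.1897

Before: below the line — £760, £1,600, £2,020, £2,040, £2,100, £2,160, £2,180, £2,420, £3,960; poverty gap index (FGT₁) = 0.437945.
After the £1,120 transfer: below the line — £1,880, £2,720, £3,140, £3,160, £3,220, £3,280, £3,300, £3,540; poverty gap index (FGT₁) = 0.248221.
Reduction = 0.437945 − 0.248221 = 0.1897.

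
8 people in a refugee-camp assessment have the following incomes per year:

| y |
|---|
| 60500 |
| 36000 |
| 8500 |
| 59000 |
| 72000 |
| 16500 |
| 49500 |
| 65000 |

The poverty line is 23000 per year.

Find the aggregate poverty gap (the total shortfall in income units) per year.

21000

Below the line: 8500, 16500 (q = 2 of N = 8).
Individual gaps: 23000−8500 = 14500; 23000−16500 = 6500.
Aggregate gap = 21000.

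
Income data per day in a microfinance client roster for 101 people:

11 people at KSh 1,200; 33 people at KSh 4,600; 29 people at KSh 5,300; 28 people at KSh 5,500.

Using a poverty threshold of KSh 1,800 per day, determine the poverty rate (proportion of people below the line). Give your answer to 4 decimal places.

0.1089

11 of the 101 people have income below KSh 1,800.
H = 11/101 = 0.1089.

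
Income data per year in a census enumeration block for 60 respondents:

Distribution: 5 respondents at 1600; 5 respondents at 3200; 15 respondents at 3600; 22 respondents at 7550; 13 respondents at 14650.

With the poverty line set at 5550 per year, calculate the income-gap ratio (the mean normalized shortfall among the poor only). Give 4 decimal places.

0.4378

Poor units: 5×1600, 5×3200, 15×3600 (q = 25 of N = 60).
Relative gaps: 0.7117 (×5), 0.4234 (×5), 0.3514 (×15); sum = 10.945946.
I averages over the q = 25 poor units only: 10.945946 / 25 = 0.4378.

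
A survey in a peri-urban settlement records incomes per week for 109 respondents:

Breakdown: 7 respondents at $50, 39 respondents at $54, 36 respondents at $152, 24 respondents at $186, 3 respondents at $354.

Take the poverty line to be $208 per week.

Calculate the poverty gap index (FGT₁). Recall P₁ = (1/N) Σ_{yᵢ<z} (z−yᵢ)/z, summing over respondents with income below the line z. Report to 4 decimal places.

Poor units: 7×$50, 39×$54, 36×$152, 24×$186 (q = 106 of N = 109).
Shortfall ratios: (208−50)/208 = 0.7596 (×7); (208−54)/208 = 0.7404 (×39); (208−152)/208 = 0.2692 (×36); (208−186)/208 = 0.1058 (×24).
Σ = 46.423077. Dividing by the full population N = 109 gives P₁ = 0.4259.

0.4259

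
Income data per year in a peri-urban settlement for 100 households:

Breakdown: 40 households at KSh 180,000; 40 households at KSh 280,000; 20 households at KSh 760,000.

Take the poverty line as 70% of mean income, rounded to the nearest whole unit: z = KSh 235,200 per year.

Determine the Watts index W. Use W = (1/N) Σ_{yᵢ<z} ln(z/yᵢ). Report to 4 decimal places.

Poor units: 40×KSh 180,000 (q = 40 of N = 100).
Log gaps: ln(235200/180000) = 0.2675 (×40).
W = 10.699175 / 100 = 0.1070.

0.1070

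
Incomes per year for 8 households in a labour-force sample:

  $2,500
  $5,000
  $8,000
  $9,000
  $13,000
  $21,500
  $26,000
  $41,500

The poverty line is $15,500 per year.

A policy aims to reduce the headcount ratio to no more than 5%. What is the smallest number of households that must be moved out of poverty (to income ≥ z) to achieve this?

Currently q = 5 of N = 8 are below the line (H = 0.625).
A headcount ratio of at most 5% allows at most ⌊0.05 × 8⌋ = 0 poor households.
So at least 5 − 0 = 5 must be lifted.

5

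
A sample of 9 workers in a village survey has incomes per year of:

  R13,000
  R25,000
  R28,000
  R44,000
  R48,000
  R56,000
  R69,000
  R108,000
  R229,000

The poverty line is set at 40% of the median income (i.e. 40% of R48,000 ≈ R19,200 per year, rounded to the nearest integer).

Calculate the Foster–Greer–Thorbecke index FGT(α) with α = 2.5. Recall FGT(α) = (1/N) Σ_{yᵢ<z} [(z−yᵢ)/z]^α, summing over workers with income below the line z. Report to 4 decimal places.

0.0066

Below the line: R13,000 (q = 1 of N = 9).
Gap ratios (z−y)/z: (19200−13000)/19200 = 0.3229.
Raised to α = 2.5: 0.05926.
Sum = 0.059255; FGT(2.5) = 0.059255 / 9 = 0.0066.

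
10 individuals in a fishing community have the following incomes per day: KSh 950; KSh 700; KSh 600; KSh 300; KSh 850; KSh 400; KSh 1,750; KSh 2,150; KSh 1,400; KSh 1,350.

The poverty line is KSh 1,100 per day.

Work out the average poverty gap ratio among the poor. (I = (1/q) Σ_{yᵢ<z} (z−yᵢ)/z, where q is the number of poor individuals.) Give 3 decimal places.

Below z: KSh 300, KSh 400, KSh 600, KSh 700, KSh 850, KSh 950 (q = 6 of N = 10).
Relative gaps: 0.7273, 0.6364, 0.4545, 0.3636, 0.2273, 0.1364; sum = 2.545455.
I averages over the q = 6 poor units only: 2.545455 / 6 = 0.424.

0.424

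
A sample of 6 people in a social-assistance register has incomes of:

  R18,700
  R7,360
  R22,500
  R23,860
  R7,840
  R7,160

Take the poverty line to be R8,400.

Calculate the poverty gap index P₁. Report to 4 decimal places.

Incomes under z: R7,160, R7,360, R7,840 (q = 3 of N = 6).
Shortfall ratios: (8400−7160)/8400 = 0.1476; (8400−7360)/8400 = 0.1238; (8400−7840)/8400 = 0.0667.
Σ = 0.338095. Dividing by the full population N = 6 gives P₁ = 0.0563.

0.0563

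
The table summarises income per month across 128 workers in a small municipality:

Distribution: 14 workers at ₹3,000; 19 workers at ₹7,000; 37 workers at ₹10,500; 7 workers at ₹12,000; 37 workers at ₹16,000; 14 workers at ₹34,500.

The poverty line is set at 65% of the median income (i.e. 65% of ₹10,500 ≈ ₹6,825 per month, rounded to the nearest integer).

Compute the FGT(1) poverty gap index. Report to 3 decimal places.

Below z: 14×₹3,000 (q = 14 of N = 128).
Normalized shortfalls: (6825−3000)/6825 = 0.5604 (×14).
Σ = 7.846154. Dividing by the full population N = 128 gives P₁ = 0.061.

0.061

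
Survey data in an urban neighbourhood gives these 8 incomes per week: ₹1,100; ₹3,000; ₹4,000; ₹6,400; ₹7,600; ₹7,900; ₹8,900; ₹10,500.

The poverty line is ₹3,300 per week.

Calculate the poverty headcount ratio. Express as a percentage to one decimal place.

25.0%

2 of the 8 individuals have income below ₹3,300.
H = 2/8 = 25.0%.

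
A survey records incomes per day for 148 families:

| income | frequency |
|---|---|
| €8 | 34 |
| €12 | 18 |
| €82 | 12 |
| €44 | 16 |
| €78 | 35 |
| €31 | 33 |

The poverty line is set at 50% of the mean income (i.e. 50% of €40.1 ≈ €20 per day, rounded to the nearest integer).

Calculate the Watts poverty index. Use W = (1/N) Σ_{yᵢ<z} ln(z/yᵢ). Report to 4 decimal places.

0.2726

Below z: 34×€8, 18×€12 (q = 52 of N = 148).
ln(z/y) terms: ln(20/8) = 0.9163 (×34); ln(20/12) = 0.5108 (×18).
W = 40.348746 / 148 = 0.2726.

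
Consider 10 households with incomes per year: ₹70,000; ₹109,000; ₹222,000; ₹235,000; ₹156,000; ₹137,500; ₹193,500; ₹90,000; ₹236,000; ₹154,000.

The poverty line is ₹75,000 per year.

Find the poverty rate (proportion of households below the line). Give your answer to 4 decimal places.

0.1000

1 of the 10 households have income below ₹75,000.
H = 1/10 = 0.1000.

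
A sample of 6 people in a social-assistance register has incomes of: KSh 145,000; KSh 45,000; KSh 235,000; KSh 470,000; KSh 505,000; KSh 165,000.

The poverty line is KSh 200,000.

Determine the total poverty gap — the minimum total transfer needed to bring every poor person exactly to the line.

KSh 245,000

Below z: KSh 45,000, KSh 145,000, KSh 165,000 (q = 3 of N = 6).
Individual gaps: 200000−45000 = 155000; 200000−145000 = 55000; 200000−165000 = 35000.
Aggregate gap = KSh 245,000.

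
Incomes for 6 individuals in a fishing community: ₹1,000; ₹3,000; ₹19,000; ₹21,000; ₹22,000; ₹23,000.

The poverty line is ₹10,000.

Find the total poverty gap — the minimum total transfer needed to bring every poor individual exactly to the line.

Below z: ₹1,000, ₹3,000 (q = 2 of N = 6).
Individual gaps: 10000−1000 = 9000; 10000−3000 = 7000.
Aggregate gap = ₹16,000.

₹16,000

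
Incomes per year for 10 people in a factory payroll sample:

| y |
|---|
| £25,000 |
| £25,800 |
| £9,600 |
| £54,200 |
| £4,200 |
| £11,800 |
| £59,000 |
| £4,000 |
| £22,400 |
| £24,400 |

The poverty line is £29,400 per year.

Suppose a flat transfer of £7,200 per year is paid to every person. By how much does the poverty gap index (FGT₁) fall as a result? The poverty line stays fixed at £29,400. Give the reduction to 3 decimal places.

0.166

Before: below the line — £4,000, £4,200, £9,600, £11,800, £22,400, £24,400, £25,000, £25,800; poverty gap index (FGT₁) = 0.36735.
After the £7,200 transfer: below the line — £11,200, £11,400, £16,800, £19,000; poverty gap index (FGT₁) = 0.20136.
Reduction = 0.36735 − 0.20136 = 0.166.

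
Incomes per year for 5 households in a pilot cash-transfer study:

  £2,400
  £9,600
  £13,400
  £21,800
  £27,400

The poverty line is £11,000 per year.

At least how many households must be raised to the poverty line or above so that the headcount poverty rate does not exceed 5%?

2 of the 5 households are poor, so H = 2/5 = 0.400.
A headcount ratio of at most 5% allows at most ⌊0.05 × 5⌋ = 0 poor households.
So at least 2 − 0 = 2 must be lifted.

2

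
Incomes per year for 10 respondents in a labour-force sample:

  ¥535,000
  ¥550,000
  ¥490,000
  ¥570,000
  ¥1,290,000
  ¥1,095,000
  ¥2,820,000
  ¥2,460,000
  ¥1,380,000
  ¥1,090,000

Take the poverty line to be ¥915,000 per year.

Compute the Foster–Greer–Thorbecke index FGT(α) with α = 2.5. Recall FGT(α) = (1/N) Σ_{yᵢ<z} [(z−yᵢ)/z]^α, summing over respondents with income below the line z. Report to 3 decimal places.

0.045

Below the line: ¥490,000, ¥535,000, ¥550,000, ¥570,000 (q = 4 of N = 10).
Relative gaps: (915000−490000)/915000 = 0.4645; (915000−535000)/915000 = 0.4153; (915000−550000)/915000 = 0.3989; (915000−570000)/915000 = 0.3770.
Raised to α = 2.5: 0.14703; 0.11115; 0.10050; 0.08730.
Sum = 0.445983; FGT(2.5) = 0.445983 / 10 = 0.045.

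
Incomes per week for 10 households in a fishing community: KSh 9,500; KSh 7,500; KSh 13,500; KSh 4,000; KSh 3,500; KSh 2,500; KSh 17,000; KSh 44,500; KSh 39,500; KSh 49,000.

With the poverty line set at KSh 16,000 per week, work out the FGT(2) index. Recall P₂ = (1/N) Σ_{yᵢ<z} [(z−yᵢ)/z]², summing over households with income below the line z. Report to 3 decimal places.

Below the line: KSh 2,500, KSh 3,500, KSh 4,000, KSh 7,500, KSh 9,500, KSh 13,500 (q = 6 of N = 10).
Normalized shortfalls: (16000−2500)/16000 = 0.8438; (16000−3500)/16000 = 0.7812; (16000−4000)/16000 = 0.7500; (16000−7500)/16000 = 0.5312; (16000−9500)/16000 = 0.4062; (16000−13500)/16000 = 0.1562.
Squared: 0.7119; 0.6104; 0.5625; 0.2822; 0.1650; 0.0244.
Sum = 2.356445; P₂ = 2.356445 / 10 = 0.236.

0.236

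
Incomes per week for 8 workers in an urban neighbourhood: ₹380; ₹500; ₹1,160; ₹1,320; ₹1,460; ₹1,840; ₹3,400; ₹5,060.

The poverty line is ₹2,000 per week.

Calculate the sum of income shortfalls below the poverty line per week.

Poor units: ₹380, ₹500, ₹1,160, ₹1,320, ₹1,460, ₹1,840 (q = 6 of N = 8).
Individual gaps: 2000−380 = 1620; 2000−500 = 1500; 2000−1160 = 840; 2000−1320 = 680; 2000−1460 = 540; 2000−1840 = 160.
Aggregate gap = ₹5,340.

₹5,340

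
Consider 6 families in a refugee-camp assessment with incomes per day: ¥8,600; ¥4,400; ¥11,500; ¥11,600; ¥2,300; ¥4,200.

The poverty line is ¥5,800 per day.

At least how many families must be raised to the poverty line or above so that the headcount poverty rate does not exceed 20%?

2

Currently q = 3 of N = 6 are below the line (H = 0.500).
A headcount ratio of at most 20% allows at most ⌊0.20 × 6⌋ = 1 poor families.
So at least 3 − 1 = 2 must be lifted.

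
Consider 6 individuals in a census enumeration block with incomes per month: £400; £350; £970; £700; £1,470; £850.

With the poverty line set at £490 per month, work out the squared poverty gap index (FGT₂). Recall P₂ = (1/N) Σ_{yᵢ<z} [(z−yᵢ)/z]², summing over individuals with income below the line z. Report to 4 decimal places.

0.0192

Below the line: £350, £400 (q = 2 of N = 6).
Shortfall ratios: (490−350)/490 = 0.2857; (490−400)/490 = 0.1837.
Squared: 0.0816; 0.0337.
Sum = 0.115369; P₂ = 0.115369 / 6 = 0.0192.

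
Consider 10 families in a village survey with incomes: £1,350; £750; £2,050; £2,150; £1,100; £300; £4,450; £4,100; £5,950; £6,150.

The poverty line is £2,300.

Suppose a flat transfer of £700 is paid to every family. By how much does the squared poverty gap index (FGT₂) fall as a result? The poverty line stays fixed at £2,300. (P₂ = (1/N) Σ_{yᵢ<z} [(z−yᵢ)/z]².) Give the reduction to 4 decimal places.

0.1154

Before: below the line — £300, £750, £1,100, £1,350, £2,050, £2,150; squared poverty gap index (FGT₂) = 0.166919.
After the £700 transfer: below the line — £1,000, £1,450, £1,800, £2,050; squared poverty gap index (FGT₂) = 0.051512.
Reduction = 0.166919 − 0.051512 = 0.1154.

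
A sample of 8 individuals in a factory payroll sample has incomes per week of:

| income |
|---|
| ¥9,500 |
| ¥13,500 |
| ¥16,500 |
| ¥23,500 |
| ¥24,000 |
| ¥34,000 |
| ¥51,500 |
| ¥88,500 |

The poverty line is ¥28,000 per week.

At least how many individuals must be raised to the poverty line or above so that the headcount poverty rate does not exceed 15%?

5 of the 8 individuals are poor, so H = 5/8 = 0.625.
A headcount ratio of at most 15% allows at most ⌊0.15 × 8⌋ = 1 poor individuals.
So at least 5 − 1 = 4 must be lifted.

4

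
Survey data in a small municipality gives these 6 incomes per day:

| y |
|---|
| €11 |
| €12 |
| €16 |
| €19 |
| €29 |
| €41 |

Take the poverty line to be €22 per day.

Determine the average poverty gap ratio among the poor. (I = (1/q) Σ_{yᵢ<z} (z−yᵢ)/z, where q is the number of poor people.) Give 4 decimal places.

Below z: €11, €12, €16, €19 (q = 4 of N = 6).
Relative gaps: 0.5000, 0.4545, 0.2727, 0.1364; sum = 1.363636.
The income-gap ratio divides by q (the poor only): 1.363636 / 4 = 0.3409.

0.3409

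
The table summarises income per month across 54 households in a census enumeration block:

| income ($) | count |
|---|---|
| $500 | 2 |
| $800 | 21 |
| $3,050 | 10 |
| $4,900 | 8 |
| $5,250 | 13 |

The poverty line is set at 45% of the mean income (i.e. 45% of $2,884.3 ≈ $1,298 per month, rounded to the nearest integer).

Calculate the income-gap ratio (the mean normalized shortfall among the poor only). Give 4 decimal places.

0.4038

Below the line: 2×$500, 21×$800 (q = 23 of N = 54).
Shortfall ratios (z−y)/z: 0.6148 (×2), 0.3837 (×21); sum = 9.286595.
I averages over the q = 23 poor units only: 9.286595 / 23 = 0.4038.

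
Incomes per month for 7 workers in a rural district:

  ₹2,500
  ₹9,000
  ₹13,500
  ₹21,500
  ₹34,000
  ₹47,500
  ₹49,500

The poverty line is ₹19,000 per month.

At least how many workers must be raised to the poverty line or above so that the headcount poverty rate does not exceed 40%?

1

3 of the 7 workers are poor, so H = 3/7 = 0.429.
A headcount ratio of at most 40% allows at most ⌊0.40 × 7⌋ = 2 poor workers.
So at least 3 − 2 = 1 must be lifted.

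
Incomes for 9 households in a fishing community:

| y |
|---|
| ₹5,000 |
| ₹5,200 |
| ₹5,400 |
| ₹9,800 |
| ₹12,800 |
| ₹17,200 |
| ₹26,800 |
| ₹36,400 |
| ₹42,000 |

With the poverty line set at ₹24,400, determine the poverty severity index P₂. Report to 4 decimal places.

Poor units: ₹5,000, ₹5,200, ₹5,400, ₹9,800, ₹12,800, ₹17,200 (q = 6 of N = 9).
Gap ratios (z−y)/z: (24400−5000)/24400 = 0.7951; (24400−5200)/24400 = 0.7869; (24400−5400)/24400 = 0.7787; (24400−9800)/24400 = 0.5984; (24400−12800)/24400 = 0.4754; (24400−17200)/24400 = 0.2951.
Squared: 0.6322; 0.6192; 0.6064; 0.3580; 0.2260; 0.0871.
Sum = 2.528823; P₂ = 2.528823 / 9 = 0.2810.

0.2810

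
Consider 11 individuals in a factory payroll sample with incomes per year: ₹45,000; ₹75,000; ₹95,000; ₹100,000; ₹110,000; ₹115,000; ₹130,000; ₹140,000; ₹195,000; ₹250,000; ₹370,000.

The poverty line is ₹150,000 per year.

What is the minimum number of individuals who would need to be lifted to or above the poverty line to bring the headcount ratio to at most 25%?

Currently q = 8 of N = 11 are below the line (H = 0.727).
A headcount ratio of at most 25% allows at most ⌊0.25 × 11⌋ = 2 poor individuals.
So at least 8 − 2 = 6 must be lifted.

6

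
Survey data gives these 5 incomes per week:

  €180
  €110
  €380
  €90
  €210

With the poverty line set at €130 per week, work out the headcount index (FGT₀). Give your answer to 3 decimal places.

0.400

2 of the 5 workers have income below €130.
H = 2/5 = 0.400.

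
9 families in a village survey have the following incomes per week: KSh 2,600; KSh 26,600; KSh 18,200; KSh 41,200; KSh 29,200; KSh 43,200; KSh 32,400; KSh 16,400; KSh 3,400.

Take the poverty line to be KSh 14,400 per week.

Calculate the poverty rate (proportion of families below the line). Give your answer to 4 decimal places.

0.2222

2 of the 9 families have income below KSh 14,400.
H = 2/9 = 0.2222.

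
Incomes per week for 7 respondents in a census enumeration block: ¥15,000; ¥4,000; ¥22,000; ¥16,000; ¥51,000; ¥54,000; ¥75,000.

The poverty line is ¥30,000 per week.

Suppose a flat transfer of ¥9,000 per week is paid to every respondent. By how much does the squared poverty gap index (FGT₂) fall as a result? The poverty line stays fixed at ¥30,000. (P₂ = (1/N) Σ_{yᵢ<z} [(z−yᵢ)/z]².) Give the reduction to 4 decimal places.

Before: below the line — ¥4,000, ¥15,000, ¥16,000, ¥22,000; squared poverty gap index (FGT₂) = 0.184286.
After the ¥9,000 transfer: below the line — ¥13,000, ¥24,000, ¥25,000; squared poverty gap index (FGT₂) = 0.055556.
Reduction = 0.184286 − 0.055556 = 0.1287.

0.1287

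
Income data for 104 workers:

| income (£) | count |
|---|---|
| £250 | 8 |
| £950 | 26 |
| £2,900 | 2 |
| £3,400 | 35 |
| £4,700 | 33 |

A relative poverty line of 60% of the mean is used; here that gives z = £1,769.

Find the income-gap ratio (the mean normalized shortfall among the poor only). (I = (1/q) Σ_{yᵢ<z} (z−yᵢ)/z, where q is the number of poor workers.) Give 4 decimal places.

Below z: 8×£250, 26×£950 (q = 34 of N = 104).
Shortfall ratios (z−y)/z: 0.8587 (×8), 0.4630 (×26); sum = 18.906727.
I averages over the q = 34 poor units only: 18.906727 / 34 = 0.5561.

0.5561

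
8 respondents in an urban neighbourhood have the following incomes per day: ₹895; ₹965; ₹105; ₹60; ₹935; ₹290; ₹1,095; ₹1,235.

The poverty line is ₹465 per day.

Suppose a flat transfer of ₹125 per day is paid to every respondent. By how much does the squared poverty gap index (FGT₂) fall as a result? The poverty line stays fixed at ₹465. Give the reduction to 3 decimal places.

0.109

Before: below the line — ₹60, ₹105, ₹290; squared poverty gap index (FGT₂) = 0.18745.
After the ₹125 transfer: below the line — ₹185, ₹230, ₹415; squared poverty gap index (FGT₂) = 0.07869.
Reduction = 0.18745 − 0.07869 = 0.109.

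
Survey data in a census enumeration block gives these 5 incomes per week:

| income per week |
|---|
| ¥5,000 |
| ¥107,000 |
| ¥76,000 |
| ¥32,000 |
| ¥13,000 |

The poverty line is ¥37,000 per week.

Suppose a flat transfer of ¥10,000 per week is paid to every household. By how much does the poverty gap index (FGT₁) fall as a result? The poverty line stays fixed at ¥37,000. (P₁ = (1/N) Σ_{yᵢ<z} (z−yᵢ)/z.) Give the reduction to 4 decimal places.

0.1351

Before: below the line — ¥5,000, ¥13,000, ¥32,000; poverty gap index (FGT₁) = 0.329730.
After the ¥10,000 transfer: below the line — ¥15,000, ¥23,000; poverty gap index (FGT₁) = 0.194595.
Reduction = 0.329730 − 0.194595 = 0.1351.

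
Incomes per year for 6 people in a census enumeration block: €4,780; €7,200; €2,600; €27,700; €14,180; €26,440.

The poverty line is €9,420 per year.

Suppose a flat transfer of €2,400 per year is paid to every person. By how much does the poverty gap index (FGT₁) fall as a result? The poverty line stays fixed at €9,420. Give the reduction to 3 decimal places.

0.124

Before: below the line — €2,600, €4,780, €7,200; poverty gap index (FGT₁) = 0.24204.
After the €2,400 transfer: below the line — €5,000, €7,180; poverty gap index (FGT₁) = 0.11783.
Reduction = 0.24204 − 0.11783 = 0.124.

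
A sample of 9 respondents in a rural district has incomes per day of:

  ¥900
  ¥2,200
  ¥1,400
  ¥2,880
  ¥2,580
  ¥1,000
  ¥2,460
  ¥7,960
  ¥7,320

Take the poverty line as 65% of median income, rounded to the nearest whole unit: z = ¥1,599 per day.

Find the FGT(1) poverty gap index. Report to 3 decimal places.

Poor units: ¥900, ¥1,000, ¥1,400 (q = 3 of N = 9).
Normalized shortfalls: (1599−900)/1599 = 0.4371; (1599−1000)/1599 = 0.3746; (1599−1400)/1599 = 0.1245.
Σ = 0.936210. Dividing by the full population N = 9 gives P₁ = 0.104.

0.104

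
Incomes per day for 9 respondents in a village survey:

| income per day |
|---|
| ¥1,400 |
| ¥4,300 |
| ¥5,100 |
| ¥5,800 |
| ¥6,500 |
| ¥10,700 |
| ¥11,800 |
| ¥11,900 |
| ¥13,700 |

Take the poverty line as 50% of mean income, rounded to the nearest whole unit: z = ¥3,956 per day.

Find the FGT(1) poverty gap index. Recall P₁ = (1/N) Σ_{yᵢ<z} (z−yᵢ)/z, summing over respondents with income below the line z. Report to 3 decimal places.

0.072

Incomes under z: ¥1,400 (q = 1 of N = 9).
Gap ratios (z−y)/z: (3956−1400)/3956 = 0.6461.
Σ = 0.646107. Dividing by the full population N = 9 gives P₁ = 0.072.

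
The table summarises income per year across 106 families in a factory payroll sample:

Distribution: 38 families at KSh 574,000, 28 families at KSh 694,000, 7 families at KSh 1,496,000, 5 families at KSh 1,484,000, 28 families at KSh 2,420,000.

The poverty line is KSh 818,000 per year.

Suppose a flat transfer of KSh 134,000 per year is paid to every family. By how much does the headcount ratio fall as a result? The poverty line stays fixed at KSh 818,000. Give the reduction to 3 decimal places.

Before: below the line — 38×KSh 574,000, 28×KSh 694,000; headcount ratio = 0.62264.
After the KSh 134,000 transfer: below the line — 38×KSh 708,000; headcount ratio = 0.35849.
Reduction = 0.62264 − 0.35849 = 0.264.

0.264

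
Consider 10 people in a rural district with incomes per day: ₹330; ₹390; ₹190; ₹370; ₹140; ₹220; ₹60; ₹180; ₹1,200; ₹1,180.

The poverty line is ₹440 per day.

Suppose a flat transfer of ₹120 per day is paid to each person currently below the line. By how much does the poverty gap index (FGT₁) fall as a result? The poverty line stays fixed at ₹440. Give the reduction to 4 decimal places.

0.1886

Before: below the line — ₹60, ₹140, ₹180, ₹190, ₹220, ₹330, ₹370, ₹390; poverty gap index (FGT₁) = 0.372727.
After the ₹120 transfer: below the line — ₹180, ₹260, ₹300, ₹310, ₹340; poverty gap index (FGT₁) = 0.184091.
Reduction = 0.372727 − 0.184091 = 0.1886.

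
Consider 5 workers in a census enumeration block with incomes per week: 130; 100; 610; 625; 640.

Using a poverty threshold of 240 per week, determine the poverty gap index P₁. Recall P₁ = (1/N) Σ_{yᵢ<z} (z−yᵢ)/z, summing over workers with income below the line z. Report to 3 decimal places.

Poor units: 100, 130 (q = 2 of N = 5).
Normalized shortfalls: (240−100)/240 = 0.5833; (240−130)/240 = 0.4583.
Σ = 1.041667. Dividing by the full population N = 5 gives P₁ = 0.208.

0.208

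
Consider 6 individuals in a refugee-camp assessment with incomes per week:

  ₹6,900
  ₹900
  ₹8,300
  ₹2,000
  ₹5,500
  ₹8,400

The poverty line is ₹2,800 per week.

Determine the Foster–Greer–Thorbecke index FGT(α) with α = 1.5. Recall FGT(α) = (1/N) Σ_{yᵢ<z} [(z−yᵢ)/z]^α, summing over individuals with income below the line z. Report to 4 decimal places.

Incomes under z: ₹900, ₹2,000 (q = 2 of N = 6).
Shortfall ratios: (2800−900)/2800 = 0.6786; (2800−2000)/2800 = 0.2857.
Raised to α = 1.5: 0.55898; 0.15272.
Sum = 0.711697; FGT(1.5) = 0.711697 / 6 = 0.1186.

0.1186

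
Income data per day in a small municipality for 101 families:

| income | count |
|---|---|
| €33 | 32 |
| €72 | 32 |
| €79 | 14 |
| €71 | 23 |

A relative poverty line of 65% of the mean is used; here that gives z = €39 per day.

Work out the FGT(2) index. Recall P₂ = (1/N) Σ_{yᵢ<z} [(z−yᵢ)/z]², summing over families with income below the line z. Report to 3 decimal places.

0.007

Below the line: 32×€33 (q = 32 of N = 101).
Gap ratios (z−y)/z: (39−33)/39 = 0.1538 (×32).
Squared: 0.0237 (×32).
Sum = 0.757396; P₂ = 0.757396 / 101 = 0.007.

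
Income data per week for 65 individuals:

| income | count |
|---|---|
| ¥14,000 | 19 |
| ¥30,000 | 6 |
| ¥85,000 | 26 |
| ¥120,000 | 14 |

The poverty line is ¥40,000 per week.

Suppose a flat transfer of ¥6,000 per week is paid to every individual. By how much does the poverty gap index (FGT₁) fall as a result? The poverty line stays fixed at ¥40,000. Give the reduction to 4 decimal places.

0.0577

Before: below the line — 19×¥14,000, 6×¥30,000; poverty gap index (FGT₁) = 0.213077.
After the ¥6,000 transfer: below the line — 19×¥20,000, 6×¥36,000; poverty gap index (FGT₁) = 0.155385.
Reduction = 0.213077 − 0.155385 = 0.0577.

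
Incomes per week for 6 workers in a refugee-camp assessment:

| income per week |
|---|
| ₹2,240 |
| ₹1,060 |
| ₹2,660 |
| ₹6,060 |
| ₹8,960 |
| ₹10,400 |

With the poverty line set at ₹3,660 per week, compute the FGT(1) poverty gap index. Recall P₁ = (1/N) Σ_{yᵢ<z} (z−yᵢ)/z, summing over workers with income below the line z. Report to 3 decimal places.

0.229

Below z: ₹1,060, ₹2,240, ₹2,660 (q = 3 of N = 6).
Relative gaps: (3660−1060)/3660 = 0.7104; (3660−2240)/3660 = 0.3880; (3660−2660)/3660 = 0.2732.
Sum of shortfalls = 1.371585; P₁ averages over all N: 1.371585 / 6 = 0.229.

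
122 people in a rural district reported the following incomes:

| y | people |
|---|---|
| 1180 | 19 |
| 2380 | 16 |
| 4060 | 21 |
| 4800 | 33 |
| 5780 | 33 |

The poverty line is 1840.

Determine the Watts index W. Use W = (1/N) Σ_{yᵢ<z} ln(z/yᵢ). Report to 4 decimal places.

Below the line: 19×1180 (q = 19 of N = 122).
Log shortfalls: ln(1840/1180) = 0.4443 (×19).
W = 8.440772 / 122 = 0.0692.

0.0692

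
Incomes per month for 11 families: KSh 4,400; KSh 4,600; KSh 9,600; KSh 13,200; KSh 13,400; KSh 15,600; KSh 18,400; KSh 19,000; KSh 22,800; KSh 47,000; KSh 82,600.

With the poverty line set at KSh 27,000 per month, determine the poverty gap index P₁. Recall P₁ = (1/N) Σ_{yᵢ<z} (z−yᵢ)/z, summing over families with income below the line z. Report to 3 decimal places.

0.411

Below z: KSh 4,400, KSh 4,600, KSh 9,600, KSh 13,200, KSh 13,400, KSh 15,600, KSh 18,400, KSh 19,000, KSh 22,800 (q = 9 of N = 11).
Shortfall ratios: (27000−4400)/27000 = 0.8370; (27000−4600)/27000 = 0.8296; (27000−9600)/27000 = 0.6444; (27000−13200)/27000 = 0.5111; (27000−13400)/27000 = 0.5037; (27000−15600)/27000 = 0.4222; (27000−18400)/27000 = 0.3185; (27000−19000)/27000 = 0.2963; (27000−22800)/27000 = 0.1556.
Sum of shortfalls = 4.518519; P₁ averages over all N: 4.518519 / 11 = 0.411.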